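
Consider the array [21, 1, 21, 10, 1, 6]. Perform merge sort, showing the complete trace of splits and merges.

Merge sort trace:

Split: [21, 1, 21, 10, 1, 6] -> [21, 1, 21] and [10, 1, 6]
  Split: [21, 1, 21] -> [21] and [1, 21]
    Split: [1, 21] -> [1] and [21]
    Merge: [1] + [21] -> [1, 21]
  Merge: [21] + [1, 21] -> [1, 21, 21]
  Split: [10, 1, 6] -> [10] and [1, 6]
    Split: [1, 6] -> [1] and [6]
    Merge: [1] + [6] -> [1, 6]
  Merge: [10] + [1, 6] -> [1, 6, 10]
Merge: [1, 21, 21] + [1, 6, 10] -> [1, 1, 6, 10, 21, 21]

Final sorted array: [1, 1, 6, 10, 21, 21]

The merge sort proceeds by recursively splitting the array and merging sorted halves.
After all merges, the sorted array is [1, 1, 6, 10, 21, 21].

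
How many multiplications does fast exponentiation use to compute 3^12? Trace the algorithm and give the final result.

Computing 3^12 by squaring (build up from 3^1; each line after the first costs one multiplication):

3^1 = 3
3^2 = (3^1)^2 = 3^2 = 9
3^3 = 3 * 3^2 = 3 * 9 = 27
3^6 = (3^3)^2 = 27^2 = 729
3^12 = (3^6)^2 = 729^2 = 531441

Result: 531441
Multiplications needed: 4 (4 lines after 3^1)

3^12 = 531441. Using exponentiation by squaring, this requires 4 multiplications. The key idea: if the exponent is even, square the half-power; if odd, multiply by the base once.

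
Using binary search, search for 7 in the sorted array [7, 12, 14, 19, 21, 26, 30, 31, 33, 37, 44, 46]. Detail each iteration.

Binary search for 7 in [7, 12, 14, 19, 21, 26, 30, 31, 33, 37, 44, 46]:

lo=0, hi=11, mid=5, arr[mid]=26 -> 26 > 7, search left half
lo=0, hi=4, mid=2, arr[mid]=14 -> 14 > 7, search left half
lo=0, hi=1, mid=0, arr[mid]=7 -> Found target at index 0!

Binary search finds 7 at index 0 after 3 comparisons. The search repeatedly halves the search space by comparing with the middle element.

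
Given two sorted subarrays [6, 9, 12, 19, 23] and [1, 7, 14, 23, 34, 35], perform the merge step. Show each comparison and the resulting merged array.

Merging process:

Compare 6 vs 1: take 1 from right. Merged: [1]
Compare 6 vs 7: take 6 from left. Merged: [1, 6]
Compare 9 vs 7: take 7 from right. Merged: [1, 6, 7]
Compare 9 vs 14: take 9 from left. Merged: [1, 6, 7, 9]
Compare 12 vs 14: take 12 from left. Merged: [1, 6, 7, 9, 12]
Compare 19 vs 14: take 14 from right. Merged: [1, 6, 7, 9, 12, 14]
Compare 19 vs 23: take 19 from left. Merged: [1, 6, 7, 9, 12, 14, 19]
Compare 23 vs 23: take 23 from left. Merged: [1, 6, 7, 9, 12, 14, 19, 23]
Append remaining from right: [23, 34, 35]. Merged: [1, 6, 7, 9, 12, 14, 19, 23, 23, 34, 35]

Final merged array: [1, 6, 7, 9, 12, 14, 19, 23, 23, 34, 35]
Total comparisons: 8

The merged array is [1, 6, 7, 9, 12, 14, 19, 23, 23, 34, 35], requiring 8 comparisons. The merge step runs in O(n) time where n is the total number of elements.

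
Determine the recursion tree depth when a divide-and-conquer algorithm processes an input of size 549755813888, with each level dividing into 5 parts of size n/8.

For divide and conquer with division factor 8:

Problem sizes at each level:
Level 0: 549755813888
Level 1: 68719476736
Level 2: 8589934592
Level 3: 1073741824
Level 4: 134217728
Level 5: 16777216
Level 6: 2097152
Level 7: 262144
Level 8: 32768
Level 9: 4096
Level 10: 512
Level 11: 64
Level 12: 8
Level 13: 1

The root is level 0 and the size-1 base case is level 13 (the tree spans levels 0 through 13, i.e. 14 levels counting the root), so the depth is the number of divisions: log_8(549755813888) = 13

The recursion tree depth is log_8(549755813888) = 13. At each level, the problem size is divided by 8, so it takes 13 divisions to reduce to a base case of size 1. The algorithm makes 5 recursive calls at each level.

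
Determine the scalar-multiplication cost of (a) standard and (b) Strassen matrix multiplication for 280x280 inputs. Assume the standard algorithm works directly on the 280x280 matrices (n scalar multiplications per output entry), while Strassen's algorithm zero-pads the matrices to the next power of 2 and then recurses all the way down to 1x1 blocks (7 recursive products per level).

Matrix multiplication for 280x280 matrices:

Strassen's algorithm requires power-of-2 dimensions. Pad 280x280 to 512x512 (next power of 2).

Standard algorithm: 280^3 = 21952000 multiplications
Strassen's algorithm: 7^(log2(512)) = 7^9 = 40353607 multiplications
Difference: 21952000 - 40353607 = -18401607 (Strassen uses MORE here due to padding overhead — for small or just-over-power-of-2 n, padding can outweigh the per-level savings)

Standard: 21952000 multiplications (280^3). Strassen: 40353607 multiplications (7^9, after padding to 512x512). Strassen reduces 8 recursive multiplications to 7 at each level.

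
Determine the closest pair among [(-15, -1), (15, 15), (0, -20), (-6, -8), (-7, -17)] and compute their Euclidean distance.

Computing all pairwise distances among 5 points:

d((-15, -1), (15, 15)) = 34.0
d((-15, -1), (0, -20)) = 24.2074
d((-15, -1), (-6, -8)) = 11.4018
d((-15, -1), (-7, -17)) = 17.8885
d((15, 15), (0, -20)) = 38.0789
d((15, 15), (-6, -8)) = 31.1448
d((15, 15), (-7, -17)) = 38.833
d((0, -20), (-6, -8)) = 13.4164
d((0, -20), (-7, -17)) = 7.6158 <-- minimum
d((-6, -8), (-7, -17)) = 9.0554

Closest pair: (0, -20) and (-7, -17) with distance 7.6158

The closest pair is (0, -20) and (-7, -17) with Euclidean distance 7.6158. For 5 points, brute-force pairwise comparison is shown above. For large n, the divide-and-conquer algorithm (sort by x, recurse on halves, check the dividing strip) achieves O(n log n).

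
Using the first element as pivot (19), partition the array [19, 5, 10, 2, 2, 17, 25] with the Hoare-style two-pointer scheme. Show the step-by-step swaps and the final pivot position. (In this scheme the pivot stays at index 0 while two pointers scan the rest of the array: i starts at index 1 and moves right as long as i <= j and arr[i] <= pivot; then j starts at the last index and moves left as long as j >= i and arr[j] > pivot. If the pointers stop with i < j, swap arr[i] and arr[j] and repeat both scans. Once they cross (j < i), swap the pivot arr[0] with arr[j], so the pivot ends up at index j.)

Hoare-style two-pointer partition with pivot = 19:

Initial array: [19, 5, 10, 2, 2, 17, 25]

Pointers start at i = 1, j = 6.
i ends at 6, j ends at 5: the pointers have crossed (j < i), so scanning stops.

Swap pivot arr[0] with arr[5] to place pivot at position 5: [17, 5, 10, 2, 2, 19, 25]
Pivot position: 5

After partitioning with pivot 19, the array becomes [17, 5, 10, 2, 2, 19, 25]. The pivot is placed at index 5. All elements to the left of the pivot are <= 19, and all elements to the right are > 19.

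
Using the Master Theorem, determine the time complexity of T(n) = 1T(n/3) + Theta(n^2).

Master Theorem for T(n) = 1T(n/3) + O(n^2):

a = 1, b = 3, c = 2
log_b(a) = log_3(1) = 0.0000

Case 3: c = 2 > log_3(1) = 0.0000
T(n) = O(n^2) = O(n^2)

For T(n) = 1T(n/3) + O(n^2): log_3(1) = 0.0000. This is Case 3 of the Master Theorem (c > log_b(a), work dominated by root), giving O(n^2).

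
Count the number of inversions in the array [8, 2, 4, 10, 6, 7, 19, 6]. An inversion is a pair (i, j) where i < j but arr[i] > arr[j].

Finding inversions in [8, 2, 4, 10, 6, 7, 19, 6]:

(0, 1): arr[0]=8 > arr[1]=2
(0, 2): arr[0]=8 > arr[2]=4
(0, 4): arr[0]=8 > arr[4]=6
(0, 5): arr[0]=8 > arr[5]=7
(0, 7): arr[0]=8 > arr[7]=6
(3, 4): arr[3]=10 > arr[4]=6
(3, 5): arr[3]=10 > arr[5]=7
(3, 7): arr[3]=10 > arr[7]=6
(5, 7): arr[5]=7 > arr[7]=6
(6, 7): arr[6]=19 > arr[7]=6

Total inversions: 10

The array has 10 inversion(s): (0,1), (0,2), (0,4), (0,5), (0,7), (3,4), (3,5), (3,7), (5,7), (6,7). Each pair (i,j) satisfies i < j and arr[i] > arr[j].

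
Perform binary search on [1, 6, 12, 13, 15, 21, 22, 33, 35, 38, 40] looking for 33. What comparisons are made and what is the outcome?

Binary search for 33 in [1, 6, 12, 13, 15, 21, 22, 33, 35, 38, 40]:

lo=0, hi=10, mid=5, arr[mid]=21 -> 21 < 33, search right half
lo=6, hi=10, mid=8, arr[mid]=35 -> 35 > 33, search left half
lo=6, hi=7, mid=6, arr[mid]=22 -> 22 < 33, search right half
lo=7, hi=7, mid=7, arr[mid]=33 -> Found target at index 7!

Binary search finds 33 at index 7 after 4 comparisons. The search repeatedly halves the search space by comparing with the middle element.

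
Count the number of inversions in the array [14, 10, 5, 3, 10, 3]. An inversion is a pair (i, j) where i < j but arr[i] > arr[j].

Finding inversions in [14, 10, 5, 3, 10, 3]:

(0, 1): arr[0]=14 > arr[1]=10
(0, 2): arr[0]=14 > arr[2]=5
(0, 3): arr[0]=14 > arr[3]=3
(0, 4): arr[0]=14 > arr[4]=10
(0, 5): arr[0]=14 > arr[5]=3
(1, 2): arr[1]=10 > arr[2]=5
(1, 3): arr[1]=10 > arr[3]=3
(1, 5): arr[1]=10 > arr[5]=3
(2, 3): arr[2]=5 > arr[3]=3
(2, 5): arr[2]=5 > arr[5]=3
(4, 5): arr[4]=10 > arr[5]=3

Total inversions: 11

The array has 11 inversion(s): (0,1), (0,2), (0,3), (0,4), (0,5), (1,2), (1,3), (1,5), (2,3), (2,5), (4,5). Each pair (i,j) satisfies i < j and arr[i] > arr[j].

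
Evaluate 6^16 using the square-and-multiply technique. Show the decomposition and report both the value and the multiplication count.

Computing 6^16 by squaring (build up from 6^1; each line after the first costs one multiplication):

6^1 = 6
6^2 = (6^1)^2 = 6^2 = 36
6^4 = (6^2)^2 = 36^2 = 1296
6^8 = (6^4)^2 = 1296^2 = 1679616
6^16 = (6^8)^2 = 1679616^2 = 2821109907456

Result: 2821109907456
Multiplications needed: 4 (4 lines after 6^1)

6^16 = 2821109907456. Using exponentiation by squaring, this requires 4 multiplications. The key idea: if the exponent is even, square the half-power; if odd, multiply by the base once.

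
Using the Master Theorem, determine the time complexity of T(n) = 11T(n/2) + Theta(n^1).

Master Theorem for T(n) = 11T(n/2) + O(n^1):

a = 11, b = 2, c = 1
log_b(a) = log_2(11) = 3.4594

Case 1: c = 1 < log_2(11) = 3.4594
T(n) = O(n^(log_2 11))

For T(n) = 11T(n/2) + O(n^1): log_2(11) = 3.4594. This is Case 1 of the Master Theorem (c < log_b(a), work dominated by leaves), giving O(n^(log_2 11)).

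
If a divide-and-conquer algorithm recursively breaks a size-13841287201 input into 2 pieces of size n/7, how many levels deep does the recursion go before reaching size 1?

For divide and conquer with division factor 7:

Problem sizes at each level:
Level 0: 13841287201
Level 1: 1977326743
Level 2: 282475249
Level 3: 40353607
Level 4: 5764801
Level 5: 823543
Level 6: 117649
Level 7: 16807
Level 8: 2401
Level 9: 343
Level 10: 49
Level 11: 7
Level 12: 1

The root is level 0 and the size-1 base case is level 12 (the tree spans levels 0 through 12, i.e. 13 levels counting the root), so the depth is the number of divisions: log_7(13841287201) = 12

The recursion tree depth is log_7(13841287201) = 12. At each level, the problem size is divided by 7, so it takes 12 divisions to reduce to a base case of size 1. The algorithm makes 2 recursive calls at each level.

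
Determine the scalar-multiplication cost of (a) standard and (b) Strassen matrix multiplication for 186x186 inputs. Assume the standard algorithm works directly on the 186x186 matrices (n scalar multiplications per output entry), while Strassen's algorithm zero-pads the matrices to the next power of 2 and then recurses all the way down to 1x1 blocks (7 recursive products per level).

Matrix multiplication for 186x186 matrices:

Strassen's algorithm requires power-of-2 dimensions. Pad 186x186 to 256x256 (next power of 2).

Standard algorithm: 186^3 = 6434856 multiplications
Strassen's algorithm: 7^(log2(256)) = 7^8 = 5764801 multiplications
Savings: 6434856 - 5764801 = 670055 multiplications

Standard: 6434856 multiplications (186^3). Strassen: 5764801 multiplications (7^8, after padding to 256x256). Strassen reduces 8 recursive multiplications to 7 at each level.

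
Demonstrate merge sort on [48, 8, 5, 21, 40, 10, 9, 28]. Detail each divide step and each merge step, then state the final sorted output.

Merge sort trace:

Split: [48, 8, 5, 21, 40, 10, 9, 28] -> [48, 8, 5, 21] and [40, 10, 9, 28]
  Split: [48, 8, 5, 21] -> [48, 8] and [5, 21]
    Split: [48, 8] -> [48] and [8]
    Merge: [48] + [8] -> [8, 48]
    Split: [5, 21] -> [5] and [21]
    Merge: [5] + [21] -> [5, 21]
  Merge: [8, 48] + [5, 21] -> [5, 8, 21, 48]
  Split: [40, 10, 9, 28] -> [40, 10] and [9, 28]
    Split: [40, 10] -> [40] and [10]
    Merge: [40] + [10] -> [10, 40]
    Split: [9, 28] -> [9] and [28]
    Merge: [9] + [28] -> [9, 28]
  Merge: [10, 40] + [9, 28] -> [9, 10, 28, 40]
Merge: [5, 8, 21, 48] + [9, 10, 28, 40] -> [5, 8, 9, 10, 21, 28, 40, 48]

Final sorted array: [5, 8, 9, 10, 21, 28, 40, 48]

The merge sort proceeds by recursively splitting the array and merging sorted halves.
After all merges, the sorted array is [5, 8, 9, 10, 21, 28, 40, 48].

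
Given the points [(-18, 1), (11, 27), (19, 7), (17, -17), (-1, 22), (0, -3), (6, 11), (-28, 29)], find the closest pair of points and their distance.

Computing all pairwise distances among 8 points:

d((-18, 1), (11, 27)) = 38.9487
d((-18, 1), (19, 7)) = 37.4833
d((-18, 1), (17, -17)) = 39.3573
d((-18, 1), (-1, 22)) = 27.0185
d((-18, 1), (0, -3)) = 18.4391
d((-18, 1), (6, 11)) = 26.0
d((-18, 1), (-28, 29)) = 29.7321
d((11, 27), (19, 7)) = 21.5407
d((11, 27), (17, -17)) = 44.4072
d((11, 27), (-1, 22)) = 13.0 <-- minimum
d((11, 27), (0, -3)) = 31.9531
d((11, 27), (6, 11)) = 16.7631
d((11, 27), (-28, 29)) = 39.0512
d((19, 7), (17, -17)) = 24.0832
d((19, 7), (-1, 22)) = 25.0
d((19, 7), (0, -3)) = 21.4709
d((19, 7), (6, 11)) = 13.6015
d((19, 7), (-28, 29)) = 51.8941
d((17, -17), (-1, 22)) = 42.9535
d((17, -17), (0, -3)) = 22.0227
d((17, -17), (6, 11)) = 30.0832
d((17, -17), (-28, 29)) = 64.3506
d((-1, 22), (0, -3)) = 25.02
d((-1, 22), (6, 11)) = 13.0384
d((-1, 22), (-28, 29)) = 27.8927
d((0, -3), (6, 11)) = 15.2315
d((0, -3), (-28, 29)) = 42.5206
d((6, 11), (-28, 29)) = 38.4708

Closest pair: (11, 27) and (-1, 22) with distance 13.0

The closest pair is (11, 27) and (-1, 22) with Euclidean distance 13.0. For 8 points, brute-force pairwise comparison is shown above. For large n, the divide-and-conquer algorithm (sort by x, recurse on halves, check the dividing strip) achieves O(n log n).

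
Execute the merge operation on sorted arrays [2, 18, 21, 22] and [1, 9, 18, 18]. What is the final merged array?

Merging process:

Compare 2 vs 1: take 1 from right. Merged: [1]
Compare 2 vs 9: take 2 from left. Merged: [1, 2]
Compare 18 vs 9: take 9 from right. Merged: [1, 2, 9]
Compare 18 vs 18: take 18 from left. Merged: [1, 2, 9, 18]
Compare 21 vs 18: take 18 from right. Merged: [1, 2, 9, 18, 18]
Compare 21 vs 18: take 18 from right. Merged: [1, 2, 9, 18, 18, 18]
Append remaining from left: [21, 22]. Merged: [1, 2, 9, 18, 18, 18, 21, 22]

Final merged array: [1, 2, 9, 18, 18, 18, 21, 22]
Total comparisons: 6

The merged array is [1, 2, 9, 18, 18, 18, 21, 22], requiring 6 comparisons. The merge step runs in O(n) time where n is the total number of elements.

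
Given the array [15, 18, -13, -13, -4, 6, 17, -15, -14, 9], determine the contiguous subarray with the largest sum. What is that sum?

Using Kadane's algorithm on [15, 18, -13, -13, -4, 6, 17, -15, -14, 9]:

Scanning through the array:
Position 1 (value 18): max_ending_here = 33, max_so_far = 33
Position 2 (value -13): max_ending_here = 20, max_so_far = 33
Position 3 (value -13): max_ending_here = 7, max_so_far = 33
Position 4 (value -4): max_ending_here = 3, max_so_far = 33
Position 5 (value 6): max_ending_here = 9, max_so_far = 33
Position 6 (value 17): max_ending_here = 26, max_so_far = 33
Position 7 (value -15): max_ending_here = 11, max_so_far = 33
Position 8 (value -14): max_ending_here = -3, max_so_far = 33
Position 9 (value 9): max_ending_here = 9, max_so_far = 33

Maximum subarray: [15, 18]
Maximum sum: 33

The maximum subarray is [15, 18] with sum 33. This subarray runs from index 0 to index 1.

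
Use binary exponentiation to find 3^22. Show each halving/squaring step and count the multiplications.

Computing 3^22 by squaring (build up from 3^1; each line after the first costs one multiplication):

3^1 = 3
3^2 = (3^1)^2 = 3^2 = 9
3^4 = (3^2)^2 = 9^2 = 81
3^5 = 3 * 3^4 = 3 * 81 = 243
3^10 = (3^5)^2 = 243^2 = 59049
3^11 = 3 * 3^10 = 3 * 59049 = 177147
3^22 = (3^11)^2 = 177147^2 = 31381059609

Result: 31381059609
Multiplications needed: 6 (6 lines after 3^1)

3^22 = 31381059609. Using exponentiation by squaring, this requires 6 multiplications. The key idea: if the exponent is even, square the half-power; if odd, multiply by the base once.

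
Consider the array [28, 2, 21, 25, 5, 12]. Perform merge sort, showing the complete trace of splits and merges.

Merge sort trace:

Split: [28, 2, 21, 25, 5, 12] -> [28, 2, 21] and [25, 5, 12]
  Split: [28, 2, 21] -> [28] and [2, 21]
    Split: [2, 21] -> [2] and [21]
    Merge: [2] + [21] -> [2, 21]
  Merge: [28] + [2, 21] -> [2, 21, 28]
  Split: [25, 5, 12] -> [25] and [5, 12]
    Split: [5, 12] -> [5] and [12]
    Merge: [5] + [12] -> [5, 12]
  Merge: [25] + [5, 12] -> [5, 12, 25]
Merge: [2, 21, 28] + [5, 12, 25] -> [2, 5, 12, 21, 25, 28]

Final sorted array: [2, 5, 12, 21, 25, 28]

The merge sort proceeds by recursively splitting the array and merging sorted halves.
After all merges, the sorted array is [2, 5, 12, 21, 25, 28].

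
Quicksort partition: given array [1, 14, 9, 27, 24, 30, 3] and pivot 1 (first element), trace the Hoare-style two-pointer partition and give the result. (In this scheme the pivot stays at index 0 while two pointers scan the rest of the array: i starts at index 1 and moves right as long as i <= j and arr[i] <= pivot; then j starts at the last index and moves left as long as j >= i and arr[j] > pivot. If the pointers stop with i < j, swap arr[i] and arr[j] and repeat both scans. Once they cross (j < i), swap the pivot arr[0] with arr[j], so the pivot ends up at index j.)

Hoare-style two-pointer partition with pivot = 1:

Initial array: [1, 14, 9, 27, 24, 30, 3]

Pointers start at i = 1, j = 6.
i ends at 1, j ends at 0: the pointers have crossed (j < i), so scanning stops.

j = 0, so swapping arr[0] with arr[j] leaves the pivot at position 0: [1, 14, 9, 27, 24, 30, 3]
Pivot position: 0

After partitioning with pivot 1, the array becomes [1, 14, 9, 27, 24, 30, 3]. The pivot is placed at index 0. All elements to the left of the pivot are <= 1, and all elements to the right are > 1.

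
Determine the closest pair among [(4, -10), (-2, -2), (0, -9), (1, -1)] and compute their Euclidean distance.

Computing all pairwise distances among 4 points:

d((4, -10), (-2, -2)) = 10.0
d((4, -10), (0, -9)) = 4.1231
d((4, -10), (1, -1)) = 9.4868
d((-2, -2), (0, -9)) = 7.2801
d((-2, -2), (1, -1)) = 3.1623 <-- minimum
d((0, -9), (1, -1)) = 8.0623

Closest pair: (-2, -2) and (1, -1) with distance 3.1623

The closest pair is (-2, -2) and (1, -1) with Euclidean distance 3.1623. For 4 points, brute-force pairwise comparison is shown above. For large n, the divide-and-conquer algorithm (sort by x, recurse on halves, check the dividing strip) achieves O(n log n).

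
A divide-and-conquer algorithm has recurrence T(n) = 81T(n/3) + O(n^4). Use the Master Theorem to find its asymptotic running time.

Master Theorem for T(n) = 81T(n/3) + O(n^4):

a = 81, b = 3, c = 4
log_b(a) = log_3(81) = 4.0000

Case 2: c = 4 = log_3(81) = 4.0000
T(n) = O(n^4 log n) = O(n^4 log n)

For T(n) = 81T(n/3) + O(n^4): log_3(81) = 4.0000. This is Case 2 of the Master Theorem (c = log_b(a), equal work at all levels), giving O(n^4 log n).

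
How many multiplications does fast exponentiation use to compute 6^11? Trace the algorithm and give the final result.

Computing 6^11 by squaring (build up from 6^1; each line after the first costs one multiplication):

6^1 = 6
6^2 = (6^1)^2 = 6^2 = 36
6^4 = (6^2)^2 = 36^2 = 1296
6^5 = 6 * 6^4 = 6 * 1296 = 7776
6^10 = (6^5)^2 = 7776^2 = 60466176
6^11 = 6 * 6^10 = 6 * 60466176 = 362797056

Result: 362797056
Multiplications needed: 5 (5 lines after 6^1)

6^11 = 362797056. Using exponentiation by squaring, this requires 5 multiplications. The key idea: if the exponent is even, square the half-power; if odd, multiply by the base once.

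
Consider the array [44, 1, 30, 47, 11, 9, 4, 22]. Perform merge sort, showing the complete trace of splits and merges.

Merge sort trace:

Split: [44, 1, 30, 47, 11, 9, 4, 22] -> [44, 1, 30, 47] and [11, 9, 4, 22]
  Split: [44, 1, 30, 47] -> [44, 1] and [30, 47]
    Split: [44, 1] -> [44] and [1]
    Merge: [44] + [1] -> [1, 44]
    Split: [30, 47] -> [30] and [47]
    Merge: [30] + [47] -> [30, 47]
  Merge: [1, 44] + [30, 47] -> [1, 30, 44, 47]
  Split: [11, 9, 4, 22] -> [11, 9] and [4, 22]
    Split: [11, 9] -> [11] and [9]
    Merge: [11] + [9] -> [9, 11]
    Split: [4, 22] -> [4] and [22]
    Merge: [4] + [22] -> [4, 22]
  Merge: [9, 11] + [4, 22] -> [4, 9, 11, 22]
Merge: [1, 30, 44, 47] + [4, 9, 11, 22] -> [1, 4, 9, 11, 22, 30, 44, 47]

Final sorted array: [1, 4, 9, 11, 22, 30, 44, 47]

The merge sort proceeds by recursively splitting the array and merging sorted halves.
After all merges, the sorted array is [1, 4, 9, 11, 22, 30, 44, 47].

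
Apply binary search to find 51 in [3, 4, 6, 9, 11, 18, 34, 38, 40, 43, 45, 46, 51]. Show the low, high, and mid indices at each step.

Binary search for 51 in [3, 4, 6, 9, 11, 18, 34, 38, 40, 43, 45, 46, 51]:

lo=0, hi=12, mid=6, arr[mid]=34 -> 34 < 51, search right half
lo=7, hi=12, mid=9, arr[mid]=43 -> 43 < 51, search right half
lo=10, hi=12, mid=11, arr[mid]=46 -> 46 < 51, search right half
lo=12, hi=12, mid=12, arr[mid]=51 -> Found target at index 12!

Binary search finds 51 at index 12 after 4 comparisons. The search repeatedly halves the search space by comparing with the middle element.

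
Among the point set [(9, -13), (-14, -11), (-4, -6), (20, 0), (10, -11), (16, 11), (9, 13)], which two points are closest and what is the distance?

Computing all pairwise distances among 7 points:

d((9, -13), (-14, -11)) = 23.0868
d((9, -13), (-4, -6)) = 14.7648
d((9, -13), (20, 0)) = 17.0294
d((9, -13), (10, -11)) = 2.2361 <-- minimum
d((9, -13), (16, 11)) = 25.0
d((9, -13), (9, 13)) = 26.0
d((-14, -11), (-4, -6)) = 11.1803
d((-14, -11), (20, 0)) = 35.7351
d((-14, -11), (10, -11)) = 24.0
d((-14, -11), (16, 11)) = 37.2022
d((-14, -11), (9, 13)) = 33.2415
d((-4, -6), (20, 0)) = 24.7386
d((-4, -6), (10, -11)) = 14.8661
d((-4, -6), (16, 11)) = 26.2488
d((-4, -6), (9, 13)) = 23.0217
d((20, 0), (10, -11)) = 14.8661
d((20, 0), (16, 11)) = 11.7047
d((20, 0), (9, 13)) = 17.0294
d((10, -11), (16, 11)) = 22.8035
d((10, -11), (9, 13)) = 24.0208
d((16, 11), (9, 13)) = 7.2801

Closest pair: (9, -13) and (10, -11) with distance 2.2361

The closest pair is (9, -13) and (10, -11) with Euclidean distance 2.2361. For 7 points, brute-force pairwise comparison is shown above. For large n, the divide-and-conquer algorithm (sort by x, recurse on halves, check the dividing strip) achieves O(n log n).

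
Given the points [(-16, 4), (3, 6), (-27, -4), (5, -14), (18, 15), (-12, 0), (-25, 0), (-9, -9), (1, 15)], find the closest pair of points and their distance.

Computing all pairwise distances among 9 points:

d((-16, 4), (3, 6)) = 19.105
d((-16, 4), (-27, -4)) = 13.6015
d((-16, 4), (5, -14)) = 27.6586
d((-16, 4), (18, 15)) = 35.7351
d((-16, 4), (-12, 0)) = 5.6569
d((-16, 4), (-25, 0)) = 9.8489
d((-16, 4), (-9, -9)) = 14.7648
d((-16, 4), (1, 15)) = 20.2485
d((3, 6), (-27, -4)) = 31.6228
d((3, 6), (5, -14)) = 20.0998
d((3, 6), (18, 15)) = 17.4929
d((3, 6), (-12, 0)) = 16.1555
d((3, 6), (-25, 0)) = 28.6356
d((3, 6), (-9, -9)) = 19.2094
d((3, 6), (1, 15)) = 9.2195
d((-27, -4), (5, -14)) = 33.5261
d((-27, -4), (18, 15)) = 48.8467
d((-27, -4), (-12, 0)) = 15.5242
d((-27, -4), (-25, 0)) = 4.4721 <-- minimum
d((-27, -4), (-9, -9)) = 18.6815
d((-27, -4), (1, 15)) = 33.8378
d((5, -14), (18, 15)) = 31.7805
d((5, -14), (-12, 0)) = 22.0227
d((5, -14), (-25, 0)) = 33.1059
d((5, -14), (-9, -9)) = 14.8661
d((5, -14), (1, 15)) = 29.2746
d((18, 15), (-12, 0)) = 33.541
d((18, 15), (-25, 0)) = 45.5412
d((18, 15), (-9, -9)) = 36.1248
d((18, 15), (1, 15)) = 17.0
d((-12, 0), (-25, 0)) = 13.0
d((-12, 0), (-9, -9)) = 9.4868
d((-12, 0), (1, 15)) = 19.8494
d((-25, 0), (-9, -9)) = 18.3576
d((-25, 0), (1, 15)) = 30.0167
d((-9, -9), (1, 15)) = 26.0

Closest pair: (-27, -4) and (-25, 0) with distance 4.4721

The closest pair is (-27, -4) and (-25, 0) with Euclidean distance 4.4721. For 9 points, brute-force pairwise comparison is shown above. For large n, the divide-and-conquer algorithm (sort by x, recurse on halves, check the dividing strip) achieves O(n log n).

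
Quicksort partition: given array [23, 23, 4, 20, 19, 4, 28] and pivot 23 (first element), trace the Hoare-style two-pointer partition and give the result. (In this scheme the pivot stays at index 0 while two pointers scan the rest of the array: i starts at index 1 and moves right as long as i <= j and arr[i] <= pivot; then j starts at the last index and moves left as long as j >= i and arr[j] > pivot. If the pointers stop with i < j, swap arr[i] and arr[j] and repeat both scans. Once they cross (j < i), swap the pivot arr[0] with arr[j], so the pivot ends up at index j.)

Hoare-style two-pointer partition with pivot = 23:

Initial array: [23, 23, 4, 20, 19, 4, 28]

Pointers start at i = 1, j = 6.
i ends at 6, j ends at 5: the pointers have crossed (j < i), so scanning stops.

Swap pivot arr[0] with arr[5] to place pivot at position 5: [4, 23, 4, 20, 19, 23, 28]
Pivot position: 5

After partitioning with pivot 23, the array becomes [4, 23, 4, 20, 19, 23, 28]. The pivot is placed at index 5. All elements to the left of the pivot are <= 23, and all elements to the right are > 23.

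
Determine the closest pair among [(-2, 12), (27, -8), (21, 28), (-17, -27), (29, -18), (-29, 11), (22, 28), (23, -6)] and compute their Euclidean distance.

Computing all pairwise distances among 8 points:

d((-2, 12), (27, -8)) = 35.2278
d((-2, 12), (21, 28)) = 28.0179
d((-2, 12), (-17, -27)) = 41.7852
d((-2, 12), (29, -18)) = 43.1393
d((-2, 12), (-29, 11)) = 27.0185
d((-2, 12), (22, 28)) = 28.8444
d((-2, 12), (23, -6)) = 30.8058
d((27, -8), (21, 28)) = 36.4966
d((27, -8), (-17, -27)) = 47.927
d((27, -8), (29, -18)) = 10.198
d((27, -8), (-29, 11)) = 59.1354
d((27, -8), (22, 28)) = 36.3456
d((27, -8), (23, -6)) = 4.4721
d((21, 28), (-17, -27)) = 66.8506
d((21, 28), (29, -18)) = 46.6905
d((21, 28), (-29, 11)) = 52.811
d((21, 28), (22, 28)) = 1.0 <-- minimum
d((21, 28), (23, -6)) = 34.0588
d((-17, -27), (29, -18)) = 46.8722
d((-17, -27), (-29, 11)) = 39.8497
d((-17, -27), (22, 28)) = 67.424
d((-17, -27), (23, -6)) = 45.1774
d((29, -18), (-29, 11)) = 64.846
d((29, -18), (22, 28)) = 46.5296
d((29, -18), (23, -6)) = 13.4164
d((-29, 11), (22, 28)) = 53.7587
d((-29, 11), (23, -6)) = 54.7083
d((22, 28), (23, -6)) = 34.0147

Closest pair: (21, 28) and (22, 28) with distance 1.0

The closest pair is (21, 28) and (22, 28) with Euclidean distance 1.0. For 8 points, brute-force pairwise comparison is shown above. For large n, the divide-and-conquer algorithm (sort by x, recurse on halves, check the dividing strip) achieves O(n log n).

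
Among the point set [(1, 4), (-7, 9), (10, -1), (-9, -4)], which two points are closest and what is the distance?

Computing all pairwise distances among 4 points:

d((1, 4), (-7, 9)) = 9.434 <-- minimum
d((1, 4), (10, -1)) = 10.2956
d((1, 4), (-9, -4)) = 12.8062
d((-7, 9), (10, -1)) = 19.7231
d((-7, 9), (-9, -4)) = 13.1529
d((10, -1), (-9, -4)) = 19.2354

Closest pair: (1, 4) and (-7, 9) with distance 9.434

The closest pair is (1, 4) and (-7, 9) with Euclidean distance 9.434. For 4 points, brute-force pairwise comparison is shown above. For large n, the divide-and-conquer algorithm (sort by x, recurse on halves, check the dividing strip) achieves O(n log n).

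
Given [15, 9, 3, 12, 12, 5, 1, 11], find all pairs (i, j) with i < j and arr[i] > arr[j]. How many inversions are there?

Finding inversions in [15, 9, 3, 12, 12, 5, 1, 11]:

(0, 1): arr[0]=15 > arr[1]=9
(0, 2): arr[0]=15 > arr[2]=3
(0, 3): arr[0]=15 > arr[3]=12
(0, 4): arr[0]=15 > arr[4]=12
(0, 5): arr[0]=15 > arr[5]=5
(0, 6): arr[0]=15 > arr[6]=1
(0, 7): arr[0]=15 > arr[7]=11
(1, 2): arr[1]=9 > arr[2]=3
(1, 5): arr[1]=9 > arr[5]=5
(1, 6): arr[1]=9 > arr[6]=1
(2, 6): arr[2]=3 > arr[6]=1
(3, 5): arr[3]=12 > arr[5]=5
(3, 6): arr[3]=12 > arr[6]=1
(3, 7): arr[3]=12 > arr[7]=11
(4, 5): arr[4]=12 > arr[5]=5
(4, 6): arr[4]=12 > arr[6]=1
(4, 7): arr[4]=12 > arr[7]=11
(5, 6): arr[5]=5 > arr[6]=1

Total inversions: 18

The array has 18 inversion(s): (0,1), (0,2), (0,3), (0,4), (0,5), (0,6), (0,7), (1,2), (1,5), (1,6), (2,6), (3,5), (3,6), (3,7), (4,5), (4,6), (4,7), (5,6). Each pair (i,j) satisfies i < j and arr[i] > arr[j].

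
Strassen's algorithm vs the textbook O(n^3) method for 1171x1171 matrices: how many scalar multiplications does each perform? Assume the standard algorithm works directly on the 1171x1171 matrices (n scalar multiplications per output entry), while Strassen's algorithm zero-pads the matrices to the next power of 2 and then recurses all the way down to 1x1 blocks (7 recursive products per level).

Matrix multiplication for 1171x1171 matrices:

Strassen's algorithm requires power-of-2 dimensions. Pad 1171x1171 to 2048x2048 (next power of 2).

Standard algorithm: 1171^3 = 1605723211 multiplications
Strassen's algorithm: 7^(log2(2048)) = 7^11 = 1977326743 multiplications
Difference: 1605723211 - 1977326743 = -371603532 (Strassen uses MORE here due to padding overhead — for small or just-over-power-of-2 n, padding can outweigh the per-level savings)

Standard: 1605723211 multiplications (1171^3). Strassen: 1977326743 multiplications (7^11, after padding to 2048x2048). Strassen reduces 8 recursive multiplications to 7 at each level.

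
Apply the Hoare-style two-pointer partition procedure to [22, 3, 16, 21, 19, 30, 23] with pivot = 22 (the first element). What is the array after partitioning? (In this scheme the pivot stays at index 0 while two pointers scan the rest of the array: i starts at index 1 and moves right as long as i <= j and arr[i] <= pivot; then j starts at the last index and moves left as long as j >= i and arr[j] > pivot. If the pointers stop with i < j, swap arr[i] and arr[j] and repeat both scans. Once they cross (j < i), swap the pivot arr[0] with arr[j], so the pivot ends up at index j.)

Hoare-style two-pointer partition with pivot = 22:

Initial array: [22, 3, 16, 21, 19, 30, 23]

Pointers start at i = 1, j = 6.
i ends at 5, j ends at 4: the pointers have crossed (j < i), so scanning stops.

Swap pivot arr[0] with arr[4] to place pivot at position 4: [19, 3, 16, 21, 22, 30, 23]
Pivot position: 4

After partitioning with pivot 22, the array becomes [19, 3, 16, 21, 22, 30, 23]. The pivot is placed at index 4. All elements to the left of the pivot are <= 22, and all elements to the right are > 22.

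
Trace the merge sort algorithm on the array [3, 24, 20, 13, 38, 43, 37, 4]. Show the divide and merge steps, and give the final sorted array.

Merge sort trace:

Split: [3, 24, 20, 13, 38, 43, 37, 4] -> [3, 24, 20, 13] and [38, 43, 37, 4]
  Split: [3, 24, 20, 13] -> [3, 24] and [20, 13]
    Split: [3, 24] -> [3] and [24]
    Merge: [3] + [24] -> [3, 24]
    Split: [20, 13] -> [20] and [13]
    Merge: [20] + [13] -> [13, 20]
  Merge: [3, 24] + [13, 20] -> [3, 13, 20, 24]
  Split: [38, 43, 37, 4] -> [38, 43] and [37, 4]
    Split: [38, 43] -> [38] and [43]
    Merge: [38] + [43] -> [38, 43]
    Split: [37, 4] -> [37] and [4]
    Merge: [37] + [4] -> [4, 37]
  Merge: [38, 43] + [4, 37] -> [4, 37, 38, 43]
Merge: [3, 13, 20, 24] + [4, 37, 38, 43] -> [3, 4, 13, 20, 24, 37, 38, 43]

Final sorted array: [3, 4, 13, 20, 24, 37, 38, 43]

The merge sort proceeds by recursively splitting the array and merging sorted halves.
After all merges, the sorted array is [3, 4, 13, 20, 24, 37, 38, 43].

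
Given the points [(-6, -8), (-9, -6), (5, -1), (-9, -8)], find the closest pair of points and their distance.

Computing all pairwise distances among 4 points:

d((-6, -8), (-9, -6)) = 3.6056
d((-6, -8), (5, -1)) = 13.0384
d((-6, -8), (-9, -8)) = 3.0
d((-9, -6), (5, -1)) = 14.8661
d((-9, -6), (-9, -8)) = 2.0 <-- minimum
d((5, -1), (-9, -8)) = 15.6525

Closest pair: (-9, -6) and (-9, -8) with distance 2.0

The closest pair is (-9, -6) and (-9, -8) with Euclidean distance 2.0. For 4 points, brute-force pairwise comparison is shown above. For large n, the divide-and-conquer algorithm (sort by x, recurse on halves, check the dividing strip) achieves O(n log n).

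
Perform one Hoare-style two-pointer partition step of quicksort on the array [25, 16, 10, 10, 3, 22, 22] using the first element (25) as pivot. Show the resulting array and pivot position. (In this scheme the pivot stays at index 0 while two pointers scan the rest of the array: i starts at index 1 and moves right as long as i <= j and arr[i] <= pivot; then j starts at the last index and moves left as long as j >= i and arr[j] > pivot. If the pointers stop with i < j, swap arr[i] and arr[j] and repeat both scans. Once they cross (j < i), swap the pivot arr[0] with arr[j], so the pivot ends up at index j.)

Hoare-style two-pointer partition with pivot = 25:

Initial array: [25, 16, 10, 10, 3, 22, 22]

Pointers start at i = 1, j = 6.
i ends at 7, j ends at 6: the pointers have crossed (j < i), so scanning stops.

Swap pivot arr[0] with arr[6] to place pivot at position 6: [22, 16, 10, 10, 3, 22, 25]
Pivot position: 6

After partitioning with pivot 25, the array becomes [22, 16, 10, 10, 3, 22, 25]. The pivot is placed at index 6. All elements to the left of the pivot are <= 25, and all elements to the right are > 25.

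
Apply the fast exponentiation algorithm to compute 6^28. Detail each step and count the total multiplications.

Computing 6^28 by squaring (build up from 6^1; each line after the first costs one multiplication):

6^1 = 6
6^2 = (6^1)^2 = 6^2 = 36
6^3 = 6 * 6^2 = 6 * 36 = 216
6^6 = (6^3)^2 = 216^2 = 46656
6^7 = 6 * 6^6 = 6 * 46656 = 279936
6^14 = (6^7)^2 = 279936^2 = 78364164096
6^28 = (6^14)^2 = 78364164096^2 = 6140942214464815497216

Result: 6140942214464815497216
Multiplications needed: 6 (6 lines after 6^1)

6^28 = 6140942214464815497216. Using exponentiation by squaring, this requires 6 multiplications. The key idea: if the exponent is even, square the half-power; if odd, multiply by the base once.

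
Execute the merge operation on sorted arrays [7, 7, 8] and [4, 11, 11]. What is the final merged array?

Merging process:

Compare 7 vs 4: take 4 from right. Merged: [4]
Compare 7 vs 11: take 7 from left. Merged: [4, 7]
Compare 7 vs 11: take 7 from left. Merged: [4, 7, 7]
Compare 8 vs 11: take 8 from left. Merged: [4, 7, 7, 8]
Append remaining from right: [11, 11]. Merged: [4, 7, 7, 8, 11, 11]

Final merged array: [4, 7, 7, 8, 11, 11]
Total comparisons: 4

The merged array is [4, 7, 7, 8, 11, 11], requiring 4 comparisons. The merge step runs in O(n) time where n is the total number of elements.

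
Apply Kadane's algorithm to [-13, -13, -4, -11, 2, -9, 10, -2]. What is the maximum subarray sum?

Using Kadane's algorithm on [-13, -13, -4, -11, 2, -9, 10, -2]:

Scanning through the array:
Position 1 (value -13): max_ending_here = -13, max_so_far = -13
Position 2 (value -4): max_ending_here = -4, max_so_far = -4
Position 3 (value -11): max_ending_here = -11, max_so_far = -4
Position 4 (value 2): max_ending_here = 2, max_so_far = 2
Position 5 (value -9): max_ending_here = -7, max_so_far = 2
Position 6 (value 10): max_ending_here = 10, max_so_far = 10
Position 7 (value -2): max_ending_here = 8, max_so_far = 10

Maximum subarray: [10]
Maximum sum: 10

The maximum subarray is [10] with sum 10. This subarray runs from index 6 to index 6.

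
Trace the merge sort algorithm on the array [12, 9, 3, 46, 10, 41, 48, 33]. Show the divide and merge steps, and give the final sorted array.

Merge sort trace:

Split: [12, 9, 3, 46, 10, 41, 48, 33] -> [12, 9, 3, 46] and [10, 41, 48, 33]
  Split: [12, 9, 3, 46] -> [12, 9] and [3, 46]
    Split: [12, 9] -> [12] and [9]
    Merge: [12] + [9] -> [9, 12]
    Split: [3, 46] -> [3] and [46]
    Merge: [3] + [46] -> [3, 46]
  Merge: [9, 12] + [3, 46] -> [3, 9, 12, 46]
  Split: [10, 41, 48, 33] -> [10, 41] and [48, 33]
    Split: [10, 41] -> [10] and [41]
    Merge: [10] + [41] -> [10, 41]
    Split: [48, 33] -> [48] and [33]
    Merge: [48] + [33] -> [33, 48]
  Merge: [10, 41] + [33, 48] -> [10, 33, 41, 48]
Merge: [3, 9, 12, 46] + [10, 33, 41, 48] -> [3, 9, 10, 12, 33, 41, 46, 48]

Final sorted array: [3, 9, 10, 12, 33, 41, 46, 48]

The merge sort proceeds by recursively splitting the array and merging sorted halves.
After all merges, the sorted array is [3, 9, 10, 12, 33, 41, 46, 48].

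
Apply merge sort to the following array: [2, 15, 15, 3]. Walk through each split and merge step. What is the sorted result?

Merge sort trace:

Split: [2, 15, 15, 3] -> [2, 15] and [15, 3]
  Split: [2, 15] -> [2] and [15]
  Merge: [2] + [15] -> [2, 15]
  Split: [15, 3] -> [15] and [3]
  Merge: [15] + [3] -> [3, 15]
Merge: [2, 15] + [3, 15] -> [2, 3, 15, 15]

Final sorted array: [2, 3, 15, 15]

The merge sort proceeds by recursively splitting the array and merging sorted halves.
After all merges, the sorted array is [2, 3, 15, 15].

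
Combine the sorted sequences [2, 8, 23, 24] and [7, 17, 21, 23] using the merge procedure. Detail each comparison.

Merging process:

Compare 2 vs 7: take 2 from left. Merged: [2]
Compare 8 vs 7: take 7 from right. Merged: [2, 7]
Compare 8 vs 17: take 8 from left. Merged: [2, 7, 8]
Compare 23 vs 17: take 17 from right. Merged: [2, 7, 8, 17]
Compare 23 vs 21: take 21 from right. Merged: [2, 7, 8, 17, 21]
Compare 23 vs 23: take 23 from left. Merged: [2, 7, 8, 17, 21, 23]
Compare 24 vs 23: take 23 from right. Merged: [2, 7, 8, 17, 21, 23, 23]
Append remaining from left: [24]. Merged: [2, 7, 8, 17, 21, 23, 23, 24]

Final merged array: [2, 7, 8, 17, 21, 23, 23, 24]
Total comparisons: 7

The merged array is [2, 7, 8, 17, 21, 23, 23, 24], requiring 7 comparisons. The merge step runs in O(n) time where n is the total number of elements.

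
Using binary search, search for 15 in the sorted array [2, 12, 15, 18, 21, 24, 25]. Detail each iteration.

Binary search for 15 in [2, 12, 15, 18, 21, 24, 25]:

lo=0, hi=6, mid=3, arr[mid]=18 -> 18 > 15, search left half
lo=0, hi=2, mid=1, arr[mid]=12 -> 12 < 15, search right half
lo=2, hi=2, mid=2, arr[mid]=15 -> Found target at index 2!

Binary search finds 15 at index 2 after 3 comparisons. The search repeatedly halves the search space by comparing with the middle element.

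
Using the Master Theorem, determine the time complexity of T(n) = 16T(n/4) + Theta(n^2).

Master Theorem for T(n) = 16T(n/4) + O(n^2):

a = 16, b = 4, c = 2
log_b(a) = log_4(16) = 2.0000

Case 2: c = 2 = log_4(16) = 2.0000
T(n) = O(n^2 log n) = O(n^2 log n)

For T(n) = 16T(n/4) + O(n^2): log_4(16) = 2.0000. This is Case 2 of the Master Theorem (c = log_b(a), equal work at all levels), giving O(n^2 log n).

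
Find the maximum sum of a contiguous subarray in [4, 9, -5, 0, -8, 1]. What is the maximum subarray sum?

Using Kadane's algorithm on [4, 9, -5, 0, -8, 1]:

Scanning through the array:
Position 1 (value 9): max_ending_here = 13, max_so_far = 13
Position 2 (value -5): max_ending_here = 8, max_so_far = 13
Position 3 (value 0): max_ending_here = 8, max_so_far = 13
Position 4 (value -8): max_ending_here = 0, max_so_far = 13
Position 5 (value 1): max_ending_here = 1, max_so_far = 13

Maximum subarray: [4, 9]
Maximum sum: 13

The maximum subarray is [4, 9] with sum 13. This subarray runs from index 0 to index 1.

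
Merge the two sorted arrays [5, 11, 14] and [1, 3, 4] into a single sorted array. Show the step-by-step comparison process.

Merging process:

Compare 5 vs 1: take 1 from right. Merged: [1]
Compare 5 vs 3: take 3 from right. Merged: [1, 3]
Compare 5 vs 4: take 4 from right. Merged: [1, 3, 4]
Append remaining from left: [5, 11, 14]. Merged: [1, 3, 4, 5, 11, 14]

Final merged array: [1, 3, 4, 5, 11, 14]
Total comparisons: 3

The merged array is [1, 3, 4, 5, 11, 14], requiring 3 comparisons. The merge step runs in O(n) time where n is the total number of elements.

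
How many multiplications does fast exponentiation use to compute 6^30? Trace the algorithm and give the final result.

Computing 6^30 by squaring (build up from 6^1; each line after the first costs one multiplication):

6^1 = 6
6^2 = (6^1)^2 = 6^2 = 36
6^3 = 6 * 6^2 = 6 * 36 = 216
6^6 = (6^3)^2 = 216^2 = 46656
6^7 = 6 * 6^6 = 6 * 46656 = 279936
6^14 = (6^7)^2 = 279936^2 = 78364164096
6^15 = 6 * 6^14 = 6 * 78364164096 = 470184984576
6^30 = (6^15)^2 = 470184984576^2 = 221073919720733357899776

Result: 221073919720733357899776
Multiplications needed: 7 (7 lines after 6^1)

6^30 = 221073919720733357899776. Using exponentiation by squaring, this requires 7 multiplications. The key idea: if the exponent is even, square the half-power; if odd, multiply by the base once.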